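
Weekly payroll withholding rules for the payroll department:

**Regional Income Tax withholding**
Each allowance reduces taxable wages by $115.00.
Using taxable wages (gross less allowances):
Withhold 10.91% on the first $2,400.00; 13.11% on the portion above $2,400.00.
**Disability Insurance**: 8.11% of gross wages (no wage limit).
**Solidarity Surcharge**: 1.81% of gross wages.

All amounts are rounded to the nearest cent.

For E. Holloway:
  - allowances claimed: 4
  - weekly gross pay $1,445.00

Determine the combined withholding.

Regional Income Tax: taxable = $1,445.00 − 4×$115.00 = $985.00
  10.91% × $985.00 = $107.46
Disability Insurance: 8.11% × $1,445.00 = $117.19
Solidarity Surcharge: 1.81% × $1,445.00 = $26.15
Total: $107.46 + $117.19 + $26.15 = $250.80

$250.80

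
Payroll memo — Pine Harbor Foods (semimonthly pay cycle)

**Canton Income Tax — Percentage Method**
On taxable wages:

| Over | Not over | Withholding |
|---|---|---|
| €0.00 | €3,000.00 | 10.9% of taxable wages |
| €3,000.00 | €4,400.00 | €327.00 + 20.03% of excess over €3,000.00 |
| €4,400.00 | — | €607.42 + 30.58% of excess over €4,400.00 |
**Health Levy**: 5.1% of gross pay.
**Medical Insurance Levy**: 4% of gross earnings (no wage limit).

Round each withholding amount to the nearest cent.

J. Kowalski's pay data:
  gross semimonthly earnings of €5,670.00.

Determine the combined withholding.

€1,511.76

Canton Income Tax: taxable = €5,670.00
  €607.42 + 30.58% × (€5,670.00 − €4,400.00) = €607.42 + 30.58% × €1,270.00 = €995.79
Health Levy: 5.1% × €5,670.00 = €289.17
Medical Insurance Levy: 4% × €5,670.00 = €226.80
Total: €995.79 + €289.17 + €226.80 = €1,511.76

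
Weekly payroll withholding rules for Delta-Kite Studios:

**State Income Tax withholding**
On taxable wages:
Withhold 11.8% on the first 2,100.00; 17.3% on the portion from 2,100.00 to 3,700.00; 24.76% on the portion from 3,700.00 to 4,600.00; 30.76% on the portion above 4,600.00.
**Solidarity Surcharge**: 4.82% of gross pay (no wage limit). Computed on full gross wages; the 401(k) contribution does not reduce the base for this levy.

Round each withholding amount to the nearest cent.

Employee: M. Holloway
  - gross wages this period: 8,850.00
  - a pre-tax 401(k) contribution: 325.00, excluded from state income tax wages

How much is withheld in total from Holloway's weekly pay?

State Income Tax: taxable = 8,850.00 − 325.00 = 8,525.00
  747.44 + 30.76% × (8,525.00 − 4,600.00) = 747.44 + 30.76% × 3,925.00 = 1,954.77
Solidarity Surcharge: 4.82% × 8,850.00 = 426.57
Total: 1,954.77 + 426.57 = 2,381.34

2,381.34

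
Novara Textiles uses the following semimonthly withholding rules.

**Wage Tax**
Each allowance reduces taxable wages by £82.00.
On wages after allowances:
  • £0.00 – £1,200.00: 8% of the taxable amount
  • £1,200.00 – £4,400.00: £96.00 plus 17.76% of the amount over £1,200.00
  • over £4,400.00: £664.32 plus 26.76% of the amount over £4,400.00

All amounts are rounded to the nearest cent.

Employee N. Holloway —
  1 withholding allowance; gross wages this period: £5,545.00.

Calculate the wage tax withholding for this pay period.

£948.78

Wage Tax: taxable = £5,545.00 − 1×£82.00 = £5,463.00
  £664.32 + 26.76% × (£5,463.00 − £4,400.00) = £664.32 + 26.76% × £1,063.00 = £948.78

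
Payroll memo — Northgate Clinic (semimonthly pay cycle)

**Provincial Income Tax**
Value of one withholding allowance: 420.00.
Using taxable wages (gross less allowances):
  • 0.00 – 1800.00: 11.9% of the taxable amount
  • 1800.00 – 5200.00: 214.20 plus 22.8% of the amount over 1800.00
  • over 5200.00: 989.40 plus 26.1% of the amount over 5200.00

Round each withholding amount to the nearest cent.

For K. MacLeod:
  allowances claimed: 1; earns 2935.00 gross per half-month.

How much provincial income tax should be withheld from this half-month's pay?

Provincial Income Tax: taxable = 2935.00 − 1×420.00 = 2515.00
  214.20 + 22.8% × (2515.00 − 1800.00) = 214.20 + 22.8% × 715.00 = 377.22

377.22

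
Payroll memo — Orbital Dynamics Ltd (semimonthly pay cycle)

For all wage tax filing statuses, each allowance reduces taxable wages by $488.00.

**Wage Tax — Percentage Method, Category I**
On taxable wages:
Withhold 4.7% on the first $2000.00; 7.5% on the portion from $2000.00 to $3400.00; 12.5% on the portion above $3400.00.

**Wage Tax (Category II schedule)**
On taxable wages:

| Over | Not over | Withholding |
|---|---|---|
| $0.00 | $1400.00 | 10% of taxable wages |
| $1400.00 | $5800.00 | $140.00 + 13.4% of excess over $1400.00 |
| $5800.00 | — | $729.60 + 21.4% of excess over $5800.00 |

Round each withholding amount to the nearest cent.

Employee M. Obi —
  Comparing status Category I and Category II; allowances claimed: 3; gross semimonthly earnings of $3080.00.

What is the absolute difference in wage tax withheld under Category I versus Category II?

$92.99

Wage Tax (Category I): taxable = $3080.00 − 3×$488.00 = $1616.00
  4.7% × $1616.00 = $75.95
Wage Tax (Category II): taxable = $3080.00 − 3×$488.00 = $1616.00
  $140.00 + 13.4% × ($1616.00 − $1400.00) = $140.00 + 13.4% × $216.00 = $168.94
Difference: |$75.95 − $168.94| = $92.99 (higher under Category II)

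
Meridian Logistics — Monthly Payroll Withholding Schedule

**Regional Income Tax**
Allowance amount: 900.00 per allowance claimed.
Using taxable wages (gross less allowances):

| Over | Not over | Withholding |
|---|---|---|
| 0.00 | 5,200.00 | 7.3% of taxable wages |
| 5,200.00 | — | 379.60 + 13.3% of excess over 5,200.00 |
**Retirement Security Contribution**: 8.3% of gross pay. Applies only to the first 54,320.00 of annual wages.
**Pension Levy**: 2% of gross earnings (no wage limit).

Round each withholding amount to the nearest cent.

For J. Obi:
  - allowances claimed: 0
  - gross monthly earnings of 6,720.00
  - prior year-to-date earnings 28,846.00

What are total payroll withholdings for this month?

Regional Income Tax: taxable = 6,720.00
  379.60 + 13.3% × (6,720.00 − 5,200.00) = 379.60 + 13.3% × 1,520.00 = 581.76
Retirement Security Contribution: 8.3% × 6,720.00 = 557.76
Pension Levy: 2% × 6,720.00 = 134.40
Total: 581.76 + 557.76 + 134.40 = 1,273.92

1,273.92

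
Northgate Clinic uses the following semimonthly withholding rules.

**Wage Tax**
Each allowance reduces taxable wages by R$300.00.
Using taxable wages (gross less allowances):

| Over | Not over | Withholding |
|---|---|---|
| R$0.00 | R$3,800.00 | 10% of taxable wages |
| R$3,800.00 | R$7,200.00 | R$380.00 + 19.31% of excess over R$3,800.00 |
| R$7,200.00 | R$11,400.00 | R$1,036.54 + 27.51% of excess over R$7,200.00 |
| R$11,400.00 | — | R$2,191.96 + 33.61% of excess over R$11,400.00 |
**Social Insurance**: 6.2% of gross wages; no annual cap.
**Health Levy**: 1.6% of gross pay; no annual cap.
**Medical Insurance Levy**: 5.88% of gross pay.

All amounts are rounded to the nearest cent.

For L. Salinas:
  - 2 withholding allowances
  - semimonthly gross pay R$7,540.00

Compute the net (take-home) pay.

R$5,522.20

Wage Tax: taxable = R$7,540.00 − 2×R$300.00 = R$6,940.00
  R$380.00 + 19.31% × (R$6,940.00 − R$3,800.00) = R$380.00 + 19.31% × R$3,140.00 = R$986.33
Social Insurance: 6.2% × R$7,540.00 = R$467.48
Health Levy: 1.6% × R$7,540.00 = R$120.64
Medical Insurance Levy: 5.88% × R$7,540.00 = R$443.35
Total withheld: R$986.33 + R$467.48 + R$120.64 + R$443.35 = R$2,017.80
Net pay: R$7,540.00 − R$2,017.80 = R$5,522.20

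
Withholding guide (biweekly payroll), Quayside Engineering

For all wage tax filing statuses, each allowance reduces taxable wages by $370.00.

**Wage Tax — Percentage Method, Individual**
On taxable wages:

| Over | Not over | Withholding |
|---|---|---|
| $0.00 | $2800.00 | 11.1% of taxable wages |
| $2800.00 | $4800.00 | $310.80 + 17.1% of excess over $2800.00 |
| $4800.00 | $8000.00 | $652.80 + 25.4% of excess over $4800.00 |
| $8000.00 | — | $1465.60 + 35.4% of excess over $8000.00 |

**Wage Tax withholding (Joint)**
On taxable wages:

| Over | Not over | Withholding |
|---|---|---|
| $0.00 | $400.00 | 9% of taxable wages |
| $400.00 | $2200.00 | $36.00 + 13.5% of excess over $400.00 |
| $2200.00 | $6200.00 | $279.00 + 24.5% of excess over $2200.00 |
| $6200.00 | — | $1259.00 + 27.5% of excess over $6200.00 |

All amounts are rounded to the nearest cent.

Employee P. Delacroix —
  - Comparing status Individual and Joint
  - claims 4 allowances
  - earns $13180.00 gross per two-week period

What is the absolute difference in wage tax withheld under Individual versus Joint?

$3.90

Wage Tax (Individual): taxable = $13180.00 − 4×$370.00 = $11700.00
  $1465.60 + 35.4% × ($11700.00 − $8000.00) = $1465.60 + 35.4% × $3700.00 = $2775.40
Wage Tax (Joint): taxable = $13180.00 − 4×$370.00 = $11700.00
  $1259.00 + 27.5% × ($11700.00 − $6200.00) = $1259.00 + 27.5% × $5500.00 = $2771.50
Difference: |$2775.40 − $2771.50| = $3.90 (higher under Individual)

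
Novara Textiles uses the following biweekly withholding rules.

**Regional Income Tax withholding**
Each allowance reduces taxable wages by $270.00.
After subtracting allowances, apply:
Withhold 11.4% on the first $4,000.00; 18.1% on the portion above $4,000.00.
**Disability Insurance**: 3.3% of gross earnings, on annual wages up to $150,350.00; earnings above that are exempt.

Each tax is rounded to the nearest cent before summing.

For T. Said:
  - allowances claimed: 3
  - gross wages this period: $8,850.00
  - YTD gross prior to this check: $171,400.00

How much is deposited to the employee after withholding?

Regional Income Tax: taxable = $8,850.00 − 3×$270.00 = $8,040.00
  $456.00 + 18.1% × ($8,040.00 − $4,000.00) = $456.00 + 18.1% × $4,040.00 = $1,187.24
Disability Insurance: YTD $171,400.00 ≥ cap $150,350.00 → $0.00
Total withheld: $1,187.24 + $0.00 = $1,187.24
Net pay: $8,850.00 − $1,187.24 = $7,662.76

$7,662.76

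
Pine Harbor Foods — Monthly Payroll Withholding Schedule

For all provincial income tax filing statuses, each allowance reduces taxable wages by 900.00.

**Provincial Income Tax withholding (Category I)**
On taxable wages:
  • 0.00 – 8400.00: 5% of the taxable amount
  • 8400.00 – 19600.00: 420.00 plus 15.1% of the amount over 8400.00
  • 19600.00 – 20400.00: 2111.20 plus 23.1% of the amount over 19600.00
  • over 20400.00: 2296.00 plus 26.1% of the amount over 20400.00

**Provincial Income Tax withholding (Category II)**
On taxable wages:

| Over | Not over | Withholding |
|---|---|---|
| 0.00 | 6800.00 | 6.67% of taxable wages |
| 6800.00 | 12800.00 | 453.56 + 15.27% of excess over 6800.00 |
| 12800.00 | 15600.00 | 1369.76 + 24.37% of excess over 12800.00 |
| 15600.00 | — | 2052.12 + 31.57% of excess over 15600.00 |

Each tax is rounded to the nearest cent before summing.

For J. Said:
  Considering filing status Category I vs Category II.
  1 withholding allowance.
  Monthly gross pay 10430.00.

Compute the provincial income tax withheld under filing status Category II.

870.43

Provincial Income Tax (Category II): taxable = 10430.00 − 1×900.00 = 9530.00
  453.56 + 15.27% × (9530.00 − 6800.00) = 453.56 + 15.27% × 2730.00 = 870.43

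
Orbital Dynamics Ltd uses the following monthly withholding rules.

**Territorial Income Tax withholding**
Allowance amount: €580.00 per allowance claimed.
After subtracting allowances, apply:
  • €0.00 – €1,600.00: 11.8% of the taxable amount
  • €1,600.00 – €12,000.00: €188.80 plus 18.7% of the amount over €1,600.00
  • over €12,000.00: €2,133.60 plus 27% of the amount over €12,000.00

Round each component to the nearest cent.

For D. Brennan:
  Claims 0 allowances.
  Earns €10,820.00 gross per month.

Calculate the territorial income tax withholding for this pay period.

€1,912.94

Territorial Income Tax: taxable = €10,820.00
  €188.80 + 18.7% × (€10,820.00 − €1,600.00) = €188.80 + 18.7% × €9,220.00 = €1,912.94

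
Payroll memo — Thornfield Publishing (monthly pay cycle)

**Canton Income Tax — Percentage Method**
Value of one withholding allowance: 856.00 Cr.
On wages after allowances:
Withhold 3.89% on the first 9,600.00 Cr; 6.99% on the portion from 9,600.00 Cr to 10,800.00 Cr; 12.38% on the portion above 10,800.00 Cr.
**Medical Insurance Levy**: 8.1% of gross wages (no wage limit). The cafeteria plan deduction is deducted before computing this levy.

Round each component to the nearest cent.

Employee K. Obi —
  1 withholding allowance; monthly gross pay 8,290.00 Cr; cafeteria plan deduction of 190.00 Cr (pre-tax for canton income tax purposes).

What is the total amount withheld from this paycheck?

937.89 Cr

Canton Income Tax: taxable = 8,290.00 Cr − 190.00 Cr − 1×856.00 Cr = 7,244.00 Cr
  3.89% × 7,244.00 Cr = 281.79 Cr
Medical Insurance Levy: 8.1% × 8,100.00 Cr = 656.10 Cr
Total: 281.79 Cr + 656.10 Cr = 937.89 Cr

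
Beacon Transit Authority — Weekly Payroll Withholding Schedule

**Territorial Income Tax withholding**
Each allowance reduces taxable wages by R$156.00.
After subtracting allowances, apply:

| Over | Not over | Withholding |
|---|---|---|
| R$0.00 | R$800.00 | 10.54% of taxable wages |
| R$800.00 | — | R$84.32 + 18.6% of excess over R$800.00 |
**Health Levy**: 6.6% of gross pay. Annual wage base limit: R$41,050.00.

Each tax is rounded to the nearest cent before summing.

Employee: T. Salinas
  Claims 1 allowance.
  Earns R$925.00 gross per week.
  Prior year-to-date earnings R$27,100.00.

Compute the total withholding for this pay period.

R$142.10

Territorial Income Tax: taxable = R$925.00 − 1×R$156.00 = R$769.00
  10.54% × R$769.00 = R$81.05
Health Levy: 6.6% × R$925.00 = R$61.05
Total: R$81.05 + R$61.05 = R$142.10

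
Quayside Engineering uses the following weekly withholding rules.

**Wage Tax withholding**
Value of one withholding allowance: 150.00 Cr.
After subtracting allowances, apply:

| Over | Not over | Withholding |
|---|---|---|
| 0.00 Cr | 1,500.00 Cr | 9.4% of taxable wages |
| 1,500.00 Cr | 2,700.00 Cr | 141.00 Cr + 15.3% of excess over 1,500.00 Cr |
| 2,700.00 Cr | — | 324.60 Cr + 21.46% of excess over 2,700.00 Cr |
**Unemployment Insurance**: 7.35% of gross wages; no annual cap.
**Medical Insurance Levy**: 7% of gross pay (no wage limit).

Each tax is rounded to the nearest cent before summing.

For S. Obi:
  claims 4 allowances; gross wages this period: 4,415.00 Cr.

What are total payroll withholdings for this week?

Wage Tax: taxable = 4,415.00 Cr − 4×150.00 Cr = 3,815.00 Cr
  324.60 Cr + 21.46% × (3,815.00 Cr − 2,700.00 Cr) = 324.60 Cr + 21.46% × 1,115.00 Cr = 563.88 Cr
Unemployment Insurance: 7.35% × 4,415.00 Cr = 324.50 Cr
Medical Insurance Levy: 7% × 4,415.00 Cr = 309.05 Cr
Total: 563.88 Cr + 324.50 Cr + 309.05 Cr = 1,197.43 Cr

1,197.43 Cr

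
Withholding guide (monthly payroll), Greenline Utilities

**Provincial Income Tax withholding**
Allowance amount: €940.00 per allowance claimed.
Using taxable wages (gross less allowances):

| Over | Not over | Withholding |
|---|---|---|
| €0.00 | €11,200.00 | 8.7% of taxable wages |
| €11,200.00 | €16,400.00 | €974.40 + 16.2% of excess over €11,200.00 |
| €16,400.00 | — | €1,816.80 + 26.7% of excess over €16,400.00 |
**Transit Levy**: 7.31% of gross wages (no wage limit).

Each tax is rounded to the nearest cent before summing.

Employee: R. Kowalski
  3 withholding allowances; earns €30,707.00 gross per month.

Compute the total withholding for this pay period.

Provincial Income Tax: taxable = €30,707.00 − 3×€940.00 = €27,887.00
  €1,816.80 + 26.7% × (€27,887.00 − €16,400.00) = €1,816.80 + 26.7% × €11,487.00 = €4,883.83
Transit Levy: 7.31% × €30,707.00 = €2,244.68
Total: €4,883.83 + €2,244.68 = €7,128.51

€7,128.51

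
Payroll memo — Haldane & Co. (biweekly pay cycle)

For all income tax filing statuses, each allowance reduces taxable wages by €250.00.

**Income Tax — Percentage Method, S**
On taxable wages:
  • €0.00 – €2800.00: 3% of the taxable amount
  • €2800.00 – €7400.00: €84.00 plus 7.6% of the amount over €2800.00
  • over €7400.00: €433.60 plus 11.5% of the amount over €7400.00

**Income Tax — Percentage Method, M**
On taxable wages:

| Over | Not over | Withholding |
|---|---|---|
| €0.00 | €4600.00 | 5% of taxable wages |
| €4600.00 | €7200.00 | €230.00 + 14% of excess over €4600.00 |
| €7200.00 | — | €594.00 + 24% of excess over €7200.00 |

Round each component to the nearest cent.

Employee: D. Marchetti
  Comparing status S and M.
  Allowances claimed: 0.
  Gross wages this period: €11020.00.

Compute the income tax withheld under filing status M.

Income Tax (M): taxable = €11020.00
  €594.00 + 24% × (€11020.00 − €7200.00) = €594.00 + 24% × €3820.00 = €1510.80

€1510.80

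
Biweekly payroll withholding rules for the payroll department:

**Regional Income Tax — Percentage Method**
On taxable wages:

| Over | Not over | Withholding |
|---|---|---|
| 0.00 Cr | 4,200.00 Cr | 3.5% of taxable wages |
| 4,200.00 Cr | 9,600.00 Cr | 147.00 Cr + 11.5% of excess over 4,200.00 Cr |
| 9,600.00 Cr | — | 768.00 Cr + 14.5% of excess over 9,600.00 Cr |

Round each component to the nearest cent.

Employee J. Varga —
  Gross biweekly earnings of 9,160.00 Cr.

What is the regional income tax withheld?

Regional Income Tax: taxable = 9,160.00 Cr
  147.00 Cr + 11.5% × (9,160.00 Cr − 4,200.00 Cr) = 147.00 Cr + 11.5% × 4,960.00 Cr = 717.40 Cr

717.40 Cr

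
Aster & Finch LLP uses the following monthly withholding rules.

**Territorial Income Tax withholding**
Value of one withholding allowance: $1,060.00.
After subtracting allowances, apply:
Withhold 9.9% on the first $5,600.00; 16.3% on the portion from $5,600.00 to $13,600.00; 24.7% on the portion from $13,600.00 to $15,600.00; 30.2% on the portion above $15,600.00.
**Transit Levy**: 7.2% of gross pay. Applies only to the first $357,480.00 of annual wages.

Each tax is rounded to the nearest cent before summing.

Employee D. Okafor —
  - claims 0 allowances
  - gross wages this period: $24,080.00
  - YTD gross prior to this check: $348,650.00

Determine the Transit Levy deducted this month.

Transit Levy: cap $357,480.00 − YTD $348,650.00 = $8,830.00 subject; 7.2% × $8,830.00 = $635.76

$635.76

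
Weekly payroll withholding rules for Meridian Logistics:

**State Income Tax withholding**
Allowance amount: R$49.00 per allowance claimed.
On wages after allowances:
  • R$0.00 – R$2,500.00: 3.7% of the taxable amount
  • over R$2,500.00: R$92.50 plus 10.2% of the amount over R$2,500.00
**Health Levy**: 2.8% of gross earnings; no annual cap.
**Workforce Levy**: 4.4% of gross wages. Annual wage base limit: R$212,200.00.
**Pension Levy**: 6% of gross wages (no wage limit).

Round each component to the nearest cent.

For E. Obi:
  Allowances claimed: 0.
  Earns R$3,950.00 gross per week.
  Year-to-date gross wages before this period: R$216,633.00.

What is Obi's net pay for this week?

R$3,362.00

State Income Tax: taxable = R$3,950.00
  R$92.50 + 10.2% × (R$3,950.00 − R$2,500.00) = R$92.50 + 10.2% × R$1,450.00 = R$240.40
Health Levy: 2.8% × R$3,950.00 = R$110.60
Workforce Levy: YTD R$216,633.00 ≥ cap R$212,200.00 → R$0.00
Pension Levy: 6% × R$3,950.00 = R$237.00
Total withheld: R$240.40 + R$110.60 + R$0.00 + R$237.00 = R$588.00
Net pay: R$3,950.00 − R$588.00 = R$3,362.00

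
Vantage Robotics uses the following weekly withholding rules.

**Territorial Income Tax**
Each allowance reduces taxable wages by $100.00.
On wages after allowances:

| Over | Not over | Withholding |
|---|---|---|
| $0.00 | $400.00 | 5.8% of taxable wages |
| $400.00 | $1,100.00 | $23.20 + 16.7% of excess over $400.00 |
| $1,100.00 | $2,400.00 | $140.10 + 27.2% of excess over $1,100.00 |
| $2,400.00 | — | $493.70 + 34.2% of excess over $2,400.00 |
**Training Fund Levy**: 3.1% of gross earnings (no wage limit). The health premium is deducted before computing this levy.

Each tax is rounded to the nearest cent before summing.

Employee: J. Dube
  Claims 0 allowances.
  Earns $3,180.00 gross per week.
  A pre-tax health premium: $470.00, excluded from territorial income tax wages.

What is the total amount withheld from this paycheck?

Territorial Income Tax: taxable = $3,180.00 − $470.00 = $2,710.00
  $493.70 + 34.2% × ($2,710.00 − $2,400.00) = $493.70 + 34.2% × $310.00 = $599.72
Training Fund Levy: 3.1% × $2,710.00 = $84.01
Total: $599.72 + $84.01 = $683.73

$683.73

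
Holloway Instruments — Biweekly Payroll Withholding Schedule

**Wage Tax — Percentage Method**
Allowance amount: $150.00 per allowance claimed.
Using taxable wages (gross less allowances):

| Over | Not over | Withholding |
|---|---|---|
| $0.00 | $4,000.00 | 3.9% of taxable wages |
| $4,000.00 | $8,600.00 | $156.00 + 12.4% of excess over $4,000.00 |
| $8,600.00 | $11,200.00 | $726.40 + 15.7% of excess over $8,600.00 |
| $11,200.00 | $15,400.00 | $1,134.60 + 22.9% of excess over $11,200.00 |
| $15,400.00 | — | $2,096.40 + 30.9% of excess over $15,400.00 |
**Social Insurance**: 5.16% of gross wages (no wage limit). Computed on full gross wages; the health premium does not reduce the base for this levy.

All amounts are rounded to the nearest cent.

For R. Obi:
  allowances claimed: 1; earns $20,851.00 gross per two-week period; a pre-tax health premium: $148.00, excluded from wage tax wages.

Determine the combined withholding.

Wage Tax: taxable = $20,851.00 − $148.00 − 1×$150.00 = $20,553.00
  $2,096.40 + 30.9% × ($20,553.00 − $15,400.00) = $2,096.40 + 30.9% × $5,153.00 = $3,688.68
Social Insurance: 5.16% × $20,851.00 = $1,075.91
Total: $3,688.68 + $1,075.91 = $4,764.59

$4,764.59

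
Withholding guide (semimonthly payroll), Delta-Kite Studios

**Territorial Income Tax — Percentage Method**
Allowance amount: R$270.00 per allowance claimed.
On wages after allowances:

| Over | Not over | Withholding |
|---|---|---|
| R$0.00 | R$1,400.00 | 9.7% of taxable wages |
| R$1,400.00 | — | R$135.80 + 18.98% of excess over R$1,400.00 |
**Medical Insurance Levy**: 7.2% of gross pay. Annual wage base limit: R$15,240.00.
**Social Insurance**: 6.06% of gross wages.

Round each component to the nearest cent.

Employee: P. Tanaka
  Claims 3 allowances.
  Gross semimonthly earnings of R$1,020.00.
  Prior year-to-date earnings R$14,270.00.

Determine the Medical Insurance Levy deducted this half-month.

Medical Insurance Levy: cap R$15,240.00 − YTD R$14,270.00 = R$970.00 subject; 7.2% × R$970.00 = R$69.84

R$69.84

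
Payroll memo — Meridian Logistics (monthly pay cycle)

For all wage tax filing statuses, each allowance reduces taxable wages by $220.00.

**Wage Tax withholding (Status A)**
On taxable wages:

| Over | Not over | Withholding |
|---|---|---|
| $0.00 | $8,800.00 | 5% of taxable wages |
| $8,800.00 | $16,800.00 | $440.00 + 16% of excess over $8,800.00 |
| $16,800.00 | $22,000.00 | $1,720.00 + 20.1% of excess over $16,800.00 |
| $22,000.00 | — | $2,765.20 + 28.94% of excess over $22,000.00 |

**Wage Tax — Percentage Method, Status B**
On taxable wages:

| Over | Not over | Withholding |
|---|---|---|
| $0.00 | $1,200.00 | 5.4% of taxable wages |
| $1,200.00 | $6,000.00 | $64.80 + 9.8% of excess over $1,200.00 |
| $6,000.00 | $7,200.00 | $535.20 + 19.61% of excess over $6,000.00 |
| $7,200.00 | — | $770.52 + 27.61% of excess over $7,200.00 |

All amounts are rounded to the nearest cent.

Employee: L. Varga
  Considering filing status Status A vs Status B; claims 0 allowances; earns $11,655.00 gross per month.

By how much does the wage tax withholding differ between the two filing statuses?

$1,103.75

Wage Tax (Status A): taxable = $11,655.00
  $440.00 + 16% × ($11,655.00 − $8,800.00) = $440.00 + 16% × $2,855.00 = $896.80
Wage Tax (Status B): taxable = $11,655.00
  $770.52 + 27.61% × ($11,655.00 − $7,200.00) = $770.52 + 27.61% × $4,455.00 = $2,000.55
Difference: |$896.80 − $2,000.55| = $1,103.75 (higher under Status B)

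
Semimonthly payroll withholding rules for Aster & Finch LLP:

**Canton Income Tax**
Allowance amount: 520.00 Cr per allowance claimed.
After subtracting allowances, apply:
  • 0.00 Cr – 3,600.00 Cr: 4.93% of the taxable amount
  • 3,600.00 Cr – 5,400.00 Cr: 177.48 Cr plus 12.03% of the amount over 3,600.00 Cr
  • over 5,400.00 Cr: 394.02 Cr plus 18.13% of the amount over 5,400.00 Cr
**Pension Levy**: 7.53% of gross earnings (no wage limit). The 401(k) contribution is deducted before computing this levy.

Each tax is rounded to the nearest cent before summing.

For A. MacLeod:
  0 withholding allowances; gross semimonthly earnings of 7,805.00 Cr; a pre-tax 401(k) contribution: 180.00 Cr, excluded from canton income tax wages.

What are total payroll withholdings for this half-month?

Canton Income Tax: taxable = 7,805.00 Cr − 180.00 Cr = 7,625.00 Cr
  394.02 Cr + 18.13% × (7,625.00 Cr − 5,400.00 Cr) = 394.02 Cr + 18.13% × 2,225.00 Cr = 797.41 Cr
Pension Levy: 7.53% × 7,625.00 Cr = 574.16 Cr
Total: 797.41 Cr + 574.16 Cr = 1,371.57 Cr

1,371.57 Cr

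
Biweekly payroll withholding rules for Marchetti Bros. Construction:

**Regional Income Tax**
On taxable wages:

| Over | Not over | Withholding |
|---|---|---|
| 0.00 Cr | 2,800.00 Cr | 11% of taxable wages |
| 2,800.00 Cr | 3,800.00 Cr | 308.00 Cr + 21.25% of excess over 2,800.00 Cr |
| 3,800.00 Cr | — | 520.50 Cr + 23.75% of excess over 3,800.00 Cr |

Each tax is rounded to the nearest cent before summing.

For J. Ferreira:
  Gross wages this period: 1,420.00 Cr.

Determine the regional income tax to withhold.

Regional Income Tax: taxable = 1,420.00 Cr
  11% × 1,420.00 Cr = 156.20 Cr

156.20 Cr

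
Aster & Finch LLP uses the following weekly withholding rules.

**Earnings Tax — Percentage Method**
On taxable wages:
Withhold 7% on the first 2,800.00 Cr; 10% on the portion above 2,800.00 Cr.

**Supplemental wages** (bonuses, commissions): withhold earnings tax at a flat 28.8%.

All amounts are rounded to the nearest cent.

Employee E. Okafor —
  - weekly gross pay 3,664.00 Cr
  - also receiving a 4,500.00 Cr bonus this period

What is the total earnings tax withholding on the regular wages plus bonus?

Earnings Tax: taxable = 3,664.00 Cr
  196.00 Cr + 10% × (3,664.00 Cr − 2,800.00 Cr) = 196.00 Cr + 10% × 864.00 Cr = 282.40 Cr
Supplemental (28.8% flat on bonus): 28.8% × 4,500.00 Cr = 1,296.00 Cr
Total earnings tax: 282.40 Cr + 1,296.00 Cr = 1,578.40 Cr

1,578.40 Cr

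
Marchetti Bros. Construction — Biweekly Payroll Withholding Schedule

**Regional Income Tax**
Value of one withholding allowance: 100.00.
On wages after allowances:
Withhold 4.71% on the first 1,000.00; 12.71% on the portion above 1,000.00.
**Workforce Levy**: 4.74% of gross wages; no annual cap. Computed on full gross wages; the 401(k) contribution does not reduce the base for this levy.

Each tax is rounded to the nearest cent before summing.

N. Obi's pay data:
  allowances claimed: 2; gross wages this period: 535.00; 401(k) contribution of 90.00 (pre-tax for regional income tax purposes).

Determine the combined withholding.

Regional Income Tax: taxable = 535.00 − 90.00 − 2×100.00 = 245.00
  4.71% × 245.00 = 11.54
Workforce Levy: 4.74% × 535.00 = 25.36
Total: 11.54 + 25.36 = 36.90

36.90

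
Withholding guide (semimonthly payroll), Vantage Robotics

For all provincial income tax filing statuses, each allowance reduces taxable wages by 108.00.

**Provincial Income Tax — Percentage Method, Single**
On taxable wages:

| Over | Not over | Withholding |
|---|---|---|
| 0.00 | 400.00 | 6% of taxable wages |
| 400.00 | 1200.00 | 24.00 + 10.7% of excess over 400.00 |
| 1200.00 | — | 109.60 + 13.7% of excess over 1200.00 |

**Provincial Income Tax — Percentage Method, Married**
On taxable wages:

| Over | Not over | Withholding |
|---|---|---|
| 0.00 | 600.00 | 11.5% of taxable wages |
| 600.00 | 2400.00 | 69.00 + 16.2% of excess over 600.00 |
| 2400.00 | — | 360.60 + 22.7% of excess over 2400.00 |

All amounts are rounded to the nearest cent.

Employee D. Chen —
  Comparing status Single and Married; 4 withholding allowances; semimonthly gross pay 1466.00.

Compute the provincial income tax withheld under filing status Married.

139.31

Provincial Income Tax (Married): taxable = 1466.00 − 4×108.00 = 1034.00
  69.00 + 16.2% × (1034.00 − 600.00) = 69.00 + 16.2% × 434.00 = 139.31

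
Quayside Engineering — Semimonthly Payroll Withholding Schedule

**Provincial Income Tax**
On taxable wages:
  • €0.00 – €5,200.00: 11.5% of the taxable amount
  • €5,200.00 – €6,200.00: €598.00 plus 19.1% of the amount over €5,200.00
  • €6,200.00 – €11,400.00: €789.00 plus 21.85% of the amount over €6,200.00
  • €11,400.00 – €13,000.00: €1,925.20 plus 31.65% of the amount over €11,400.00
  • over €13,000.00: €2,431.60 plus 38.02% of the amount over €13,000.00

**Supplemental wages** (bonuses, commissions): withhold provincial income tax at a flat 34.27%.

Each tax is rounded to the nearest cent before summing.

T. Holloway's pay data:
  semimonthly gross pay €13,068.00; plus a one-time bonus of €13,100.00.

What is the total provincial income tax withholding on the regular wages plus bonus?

Provincial Income Tax: taxable = €13,068.00
  €2,431.60 + 38.02% × (€13,068.00 − €13,000.00) = €2,431.60 + 38.02% × €68.00 = €2,457.45
Supplemental (34.27% flat on bonus): 34.27% × €13,100.00 = €4,489.37
Total provincial income tax: €2,457.45 + €4,489.37 = €6,946.82

€6,946.82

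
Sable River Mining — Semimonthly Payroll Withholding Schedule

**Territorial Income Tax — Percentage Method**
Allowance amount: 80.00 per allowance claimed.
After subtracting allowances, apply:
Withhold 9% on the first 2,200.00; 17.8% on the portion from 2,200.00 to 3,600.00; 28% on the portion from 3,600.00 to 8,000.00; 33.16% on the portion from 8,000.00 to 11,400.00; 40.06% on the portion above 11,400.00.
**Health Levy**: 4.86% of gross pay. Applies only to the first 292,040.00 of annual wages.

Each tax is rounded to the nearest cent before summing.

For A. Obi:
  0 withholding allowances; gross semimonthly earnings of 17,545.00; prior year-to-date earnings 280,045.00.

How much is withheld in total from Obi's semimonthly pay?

Territorial Income Tax: taxable = 17,545.00
  2,806.64 + 40.06% × (17,545.00 − 11,400.00) = 2,806.64 + 40.06% × 6,145.00 = 5,268.33
Health Levy: cap 292,040.00 − YTD 280,045.00 = 11,995.00 subject; 4.86% × 11,995.00 = 582.96
Total: 5,268.33 + 582.96 = 5,851.29

5,851.29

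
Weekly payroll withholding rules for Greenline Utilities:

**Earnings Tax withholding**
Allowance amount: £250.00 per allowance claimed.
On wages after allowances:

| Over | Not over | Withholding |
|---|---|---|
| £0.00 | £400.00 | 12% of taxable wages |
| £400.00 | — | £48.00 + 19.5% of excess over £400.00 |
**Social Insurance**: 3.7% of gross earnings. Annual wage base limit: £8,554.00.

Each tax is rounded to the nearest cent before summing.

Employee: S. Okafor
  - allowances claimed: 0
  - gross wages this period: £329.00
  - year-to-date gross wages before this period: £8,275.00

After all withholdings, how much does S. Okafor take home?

£279.20

Earnings Tax: taxable = £329.00
  12% × £329.00 = £39.48
Social Insurance: cap £8,554.00 − YTD £8,275.00 = £279.00 subject; 3.7% × £279.00 = £10.32
Total withheld: £39.48 + £10.32 = £49.80
Net pay: £329.00 − £49.80 = £279.20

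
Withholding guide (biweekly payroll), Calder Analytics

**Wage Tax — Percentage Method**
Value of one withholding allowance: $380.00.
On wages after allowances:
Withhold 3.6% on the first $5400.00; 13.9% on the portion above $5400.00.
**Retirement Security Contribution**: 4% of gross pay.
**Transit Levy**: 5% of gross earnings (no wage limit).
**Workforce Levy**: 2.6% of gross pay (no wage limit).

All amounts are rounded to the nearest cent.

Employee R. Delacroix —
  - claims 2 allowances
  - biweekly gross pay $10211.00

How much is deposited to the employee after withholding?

Wage Tax: taxable = $10211.00 − 2×$380.00 = $9451.00
  $194.40 + 13.9% × ($9451.00 − $5400.00) = $194.40 + 13.9% × $4051.00 = $757.49
Retirement Security Contribution: 4% × $10211.00 = $408.44
Transit Levy: 5% × $10211.00 = $510.55
Workforce Levy: 2.6% × $10211.00 = $265.49
Total withheld: $757.49 + $408.44 + $510.55 + $265.49 = $1941.97
Net pay: $10211.00 − $1941.97 = $8269.03

$8269.03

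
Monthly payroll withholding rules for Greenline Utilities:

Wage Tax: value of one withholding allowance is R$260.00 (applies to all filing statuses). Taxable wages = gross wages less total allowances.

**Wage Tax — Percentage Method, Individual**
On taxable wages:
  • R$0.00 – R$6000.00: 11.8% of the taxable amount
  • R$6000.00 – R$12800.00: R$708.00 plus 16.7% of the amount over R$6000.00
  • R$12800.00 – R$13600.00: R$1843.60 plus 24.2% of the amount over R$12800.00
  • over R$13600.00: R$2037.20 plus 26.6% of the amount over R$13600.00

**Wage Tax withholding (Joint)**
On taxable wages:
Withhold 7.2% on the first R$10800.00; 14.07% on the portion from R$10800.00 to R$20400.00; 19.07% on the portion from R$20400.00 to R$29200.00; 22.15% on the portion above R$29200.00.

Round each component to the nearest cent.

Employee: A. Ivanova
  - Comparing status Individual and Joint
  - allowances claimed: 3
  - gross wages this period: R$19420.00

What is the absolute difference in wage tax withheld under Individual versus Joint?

R$1497.15

Wage Tax (Individual): taxable = R$19420.00 − 3×R$260.00 = R$18640.00
  R$2037.20 + 26.6% × (R$18640.00 − R$13600.00) = R$2037.20 + 26.6% × R$5040.00 = R$3377.84
Wage Tax (Joint): taxable = R$19420.00 − 3×R$260.00 = R$18640.00
  R$777.60 + 14.07% × (R$18640.00 − R$10800.00) = R$777.60 + 14.07% × R$7840.00 = R$1880.69
Difference: |R$3377.84 − R$1880.69| = R$1497.15 (higher under Individual)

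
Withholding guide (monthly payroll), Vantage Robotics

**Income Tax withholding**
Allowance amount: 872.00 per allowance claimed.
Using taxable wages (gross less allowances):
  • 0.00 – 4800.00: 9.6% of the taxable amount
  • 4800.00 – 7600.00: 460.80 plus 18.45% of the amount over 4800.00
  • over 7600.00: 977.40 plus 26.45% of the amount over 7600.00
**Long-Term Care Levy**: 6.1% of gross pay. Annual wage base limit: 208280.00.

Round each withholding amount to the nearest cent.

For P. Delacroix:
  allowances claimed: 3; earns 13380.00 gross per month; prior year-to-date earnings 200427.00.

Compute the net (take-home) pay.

Income Tax: taxable = 13380.00 − 3×872.00 = 10764.00
  977.40 + 26.45% × (10764.00 − 7600.00) = 977.40 + 26.45% × 3164.00 = 1814.28
Long-Term Care Levy: cap 208280.00 − YTD 200427.00 = 7853.00 subject; 6.1% × 7853.00 = 479.03
Total withheld: 1814.28 + 479.03 = 2293.31
Net pay: 13380.00 − 2293.31 = 11086.69

11086.69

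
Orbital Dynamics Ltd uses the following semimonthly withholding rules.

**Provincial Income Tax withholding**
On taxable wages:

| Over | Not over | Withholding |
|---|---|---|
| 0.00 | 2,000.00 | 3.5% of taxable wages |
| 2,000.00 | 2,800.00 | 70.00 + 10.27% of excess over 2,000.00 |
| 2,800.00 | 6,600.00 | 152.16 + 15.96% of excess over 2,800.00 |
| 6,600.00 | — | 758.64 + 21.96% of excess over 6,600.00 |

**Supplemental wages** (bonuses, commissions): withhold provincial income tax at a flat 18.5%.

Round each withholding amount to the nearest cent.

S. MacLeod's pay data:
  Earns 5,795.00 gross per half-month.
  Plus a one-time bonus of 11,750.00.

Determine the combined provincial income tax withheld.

2,803.91

Provincial Income Tax: taxable = 5,795.00
  152.16 + 15.96% × (5,795.00 − 2,800.00) = 152.16 + 15.96% × 2,995.00 = 630.16
Supplemental (18.5% flat on bonus): 18.5% × 11,750.00 = 2,173.75
Total provincial income tax: 630.16 + 2,173.75 = 2,803.91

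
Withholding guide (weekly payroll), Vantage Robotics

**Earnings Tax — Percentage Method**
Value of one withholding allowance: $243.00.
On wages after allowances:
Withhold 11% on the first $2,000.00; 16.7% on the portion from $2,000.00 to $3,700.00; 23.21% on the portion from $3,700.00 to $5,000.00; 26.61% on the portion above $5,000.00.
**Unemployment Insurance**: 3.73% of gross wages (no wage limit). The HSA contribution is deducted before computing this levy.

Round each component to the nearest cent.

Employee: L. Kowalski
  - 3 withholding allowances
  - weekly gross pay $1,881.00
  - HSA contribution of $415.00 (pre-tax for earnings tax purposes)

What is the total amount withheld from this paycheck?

$135.75

Earnings Tax: taxable = $1,881.00 − $415.00 − 3×$243.00 = $737.00
  11% × $737.00 = $81.07
Unemployment Insurance: 3.73% × $1,466.00 = $54.68
Total: $81.07 + $54.68 = $135.75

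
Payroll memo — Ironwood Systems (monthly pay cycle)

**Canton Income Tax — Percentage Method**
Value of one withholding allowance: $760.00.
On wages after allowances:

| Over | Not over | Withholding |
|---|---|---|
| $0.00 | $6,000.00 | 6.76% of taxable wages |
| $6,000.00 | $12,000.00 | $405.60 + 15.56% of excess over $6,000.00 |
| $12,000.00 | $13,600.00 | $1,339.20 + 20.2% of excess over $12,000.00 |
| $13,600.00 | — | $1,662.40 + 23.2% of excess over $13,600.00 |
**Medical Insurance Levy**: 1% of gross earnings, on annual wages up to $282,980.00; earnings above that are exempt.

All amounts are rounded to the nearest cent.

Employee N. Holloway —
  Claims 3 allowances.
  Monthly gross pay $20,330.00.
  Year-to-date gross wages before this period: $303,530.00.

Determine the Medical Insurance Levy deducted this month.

$0.00

Medical Insurance Levy: YTD $303,530.00 ≥ cap $282,980.00 → $0.00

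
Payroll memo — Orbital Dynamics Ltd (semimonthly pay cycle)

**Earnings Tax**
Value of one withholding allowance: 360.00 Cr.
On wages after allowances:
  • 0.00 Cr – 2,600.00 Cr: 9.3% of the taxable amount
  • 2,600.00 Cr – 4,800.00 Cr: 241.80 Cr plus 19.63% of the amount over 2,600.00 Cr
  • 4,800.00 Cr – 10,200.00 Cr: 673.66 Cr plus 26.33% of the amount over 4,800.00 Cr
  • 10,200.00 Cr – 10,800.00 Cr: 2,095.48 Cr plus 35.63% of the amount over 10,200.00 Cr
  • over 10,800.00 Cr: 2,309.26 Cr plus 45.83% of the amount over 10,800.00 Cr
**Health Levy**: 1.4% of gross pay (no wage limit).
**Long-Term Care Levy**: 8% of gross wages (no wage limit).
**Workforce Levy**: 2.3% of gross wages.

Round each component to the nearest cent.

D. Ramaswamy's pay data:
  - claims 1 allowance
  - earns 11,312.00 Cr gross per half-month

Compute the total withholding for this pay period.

Earnings Tax: taxable = 11,312.00 Cr − 1×360.00 Cr = 10,952.00 Cr
  2,309.26 Cr + 45.83% × (10,952.00 Cr − 10,800.00 Cr) = 2,309.26 Cr + 45.83% × 152.00 Cr = 2,378.92 Cr
Health Levy: 1.4% × 11,312.00 Cr = 158.37 Cr
Long-Term Care Levy: 8% × 11,312.00 Cr = 904.96 Cr
Workforce Levy: 2.3% × 11,312.00 Cr = 260.18 Cr
Total: 2,378.92 Cr + 158.37 Cr + 904.96 Cr + 260.18 Cr = 3,702.43 Cr

3,702.43 Cr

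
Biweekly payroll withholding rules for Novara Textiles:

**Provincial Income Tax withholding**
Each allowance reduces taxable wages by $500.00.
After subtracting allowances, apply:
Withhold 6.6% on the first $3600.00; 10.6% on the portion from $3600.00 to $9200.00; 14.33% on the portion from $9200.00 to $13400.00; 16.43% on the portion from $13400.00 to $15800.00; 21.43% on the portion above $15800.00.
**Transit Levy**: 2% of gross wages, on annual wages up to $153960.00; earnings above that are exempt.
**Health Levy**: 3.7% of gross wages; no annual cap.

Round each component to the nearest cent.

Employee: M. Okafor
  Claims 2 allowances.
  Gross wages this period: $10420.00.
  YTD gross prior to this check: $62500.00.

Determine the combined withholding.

$1456.67

Provincial Income Tax: taxable = $10420.00 − 2×$500.00 = $9420.00
  $831.20 + 14.33% × ($9420.00 − $9200.00) = $831.20 + 14.33% × $220.00 = $862.73
Transit Levy: 2% × $10420.00 = $208.40
Health Levy: 3.7% × $10420.00 = $385.54
Total: $862.73 + $208.40 + $385.54 = $1456.67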